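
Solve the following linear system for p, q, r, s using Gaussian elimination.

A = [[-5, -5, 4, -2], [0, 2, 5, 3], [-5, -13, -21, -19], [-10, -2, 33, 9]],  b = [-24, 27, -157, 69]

(-1, 5, 1, 4)

Forward elimination on [A|b]:
R3 <- R3 - (1)*R1:  [    0    -8   -25   -17  -133 ]
R4 <- R4 - (2)*R1:  [   0    8   25   13  117 ]
R3 <- R3 - (-4)*R2:  [   0    0   -5   -5  -25 ]
R4 <- R4 - (4)*R2:  [ 0  0  5  1  9 ]
R4 <- R4 - (-1)*R3:  [   0    0    0   -4  -16 ]
Row echelon form:
[ -5  -5   4  -2  |  -24 ]
[  0   2   5   3  |   27 ]
[  0   0  -5  -5  |  -25 ]
[  0   0   0  -4  |  -16 ]
Back-substitution:
s = (-16) / -4 = 4
r = (-25 - (-5)*(4)) / -5 = 1
q = (27 - (5)*(1) - (3)*(4)) / 2 = 5
p = (-24 - (-5)*(5) - (4)*(1) - (-2)*(4)) / -5 = -1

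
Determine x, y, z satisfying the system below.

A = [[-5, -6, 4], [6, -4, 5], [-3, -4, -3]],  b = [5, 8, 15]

Forward elimination on [A|b]:
R2 <- R2 - (-6/5)*R1:  [     0  -56/5   49/5     14 ]
R3 <- R3 - (3/5)*R1:  [     0   -2/5  -27/5     12 ]
R3 <- R3 - (1/28)*R2:  [     0      0  -23/4   23/2 ]
Row echelon form:
[ -5     -6      4  |     5 ]
[  0  -56/5   49/5  |    14 ]
[  0      0  -23/4  |  23/2 ]
Back-substitution:
z = (23/2) / (-23/4) = -2
y = (14 - (49/5)*(-2)) / (-56/5) = -3
x = (5 - (-6)*(-3) - (4)*(-2)) / -5 = 1

(1, -3, -2)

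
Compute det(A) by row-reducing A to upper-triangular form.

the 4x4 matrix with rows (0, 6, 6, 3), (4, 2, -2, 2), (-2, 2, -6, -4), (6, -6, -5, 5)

det(A) = 804

Forward elimination:
R1 <-> R2   (pivot in column 1 was zero)
[  4   2  -2   2 ]
[  0   6   6   3 ]
[ -2   2  -6  -4 ]
[  6  -6  -5   5 ]
R3 <- R3 - (-1/2)*R1:  [  0   3  -7  -3 ]
R4 <- R4 - (3/2)*R1:  [  0  -9  -2   2 ]
R3 <- R3 - (1/2)*R2:  [    0     0   -10  -9/2 ]
R4 <- R4 - (-3/2)*R2:  [    0     0     7  13/2 ]
R4 <- R4 - (-7/10)*R3:  [     0      0      0  67/20 ]
Upper-triangular form:
[ 4  2   -2      2 ]
[ 0  6    6      3 ]
[ 0  0  -10   -9/2 ]
[ 0  0    0  67/20 ]
det(A) = (-1)^1 * (4) * (6) * (-10) * (67/20) = 804  (1 row swap -> sign -1)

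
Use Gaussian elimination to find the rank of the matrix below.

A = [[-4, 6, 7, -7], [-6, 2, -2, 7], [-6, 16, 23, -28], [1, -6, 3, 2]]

rank(A) = 3

Row reduction:
R2 <- R2 - (3/2)*R1:  [     0     -7  -25/2   35/2 ]
R3 <- R3 - (3/2)*R1:  [     0      7   25/2  -35/2 ]
R4 <- R4 - (-1/4)*R1:  [    0  -9/2  19/4   1/4 ]
R3 <- R3 - (-1)*R2:  [ 0  0  0  0 ]
R4 <- R4 - (9/14)*R2:  [      0       0  179/14     -11 ]
R3 <-> R4   (pivot in column 3 was zero)
[ -4   6       7    -7 ]
[  0  -7   -25/2  35/2 ]
[  0   0  179/14   -11 ]
[  0   0       0     0 ]
Row echelon form:
[ -4   6       7    -7 ]
[  0  -7   -25/2  35/2 ]
[  0   0  179/14   -11 ]
[  0   0       0     0 ]
Nonzero rows / pivot columns: 3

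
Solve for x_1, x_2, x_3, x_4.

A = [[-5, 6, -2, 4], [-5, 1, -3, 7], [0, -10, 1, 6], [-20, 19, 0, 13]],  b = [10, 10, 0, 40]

Forward elimination on [A|b]:
R2 <- R2 - (1)*R1:  [  0  -5  -1   3   0 ]
R4 <- R4 - (4)*R1:  [  0  -5   8  -3   0 ]
R3 <- R3 - (2)*R2:  [ 0  0  3  0  0 ]
R4 <- R4 - (1)*R2:  [  0   0   9  -6   0 ]
R4 <- R4 - (3)*R3:  [  0   0   0  -6   0 ]
Row echelon form:
[ -5   6  -2   4  |  10 ]
[  0  -5  -1   3  |   0 ]
[  0   0   3   0  |   0 ]
[  0   0   0  -6  |   0 ]
Back-substitution:
x_4 = (0) / -6 = 0
x_3 = (0) / 3 = 0
x_2 = (0 - (-1)*(0) - (3)*(0)) / -5 = 0
x_1 = (10 - (6)*(0) - (-2)*(0) - (4)*(0)) / -5 = -2

(-2, 0, 0, 0)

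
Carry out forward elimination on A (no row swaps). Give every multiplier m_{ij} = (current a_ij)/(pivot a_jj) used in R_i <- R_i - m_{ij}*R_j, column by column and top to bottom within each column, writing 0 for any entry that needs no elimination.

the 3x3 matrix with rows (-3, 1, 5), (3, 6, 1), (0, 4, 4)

multipliers: -1, 0, 4/7

Forward elimination:
R2 <- R2 - (-1)*R1:  [ 0  7  6 ]
R3: entry in column 1 is already 0 -> m_{31} = 0 (no row operation needed)
R3 <- R3 - (4/7)*R2:  [   0    0  4/7 ]
Multipliers (in order of application): m_{21} = -1, m_{31} = 0, m_{32} = 4/7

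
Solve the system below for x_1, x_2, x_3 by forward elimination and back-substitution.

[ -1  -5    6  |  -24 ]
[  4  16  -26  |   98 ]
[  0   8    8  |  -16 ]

(1, 1, -3)

Forward elimination on [A|b]:
R2 <- R2 - (-4)*R1:  [  0  -4  -2   2 ]
R3 <- R3 - (-2)*R2:  [   0    0    4  -12 ]
Row echelon form:
[ -1  -5   6  |  -24 ]
[  0  -4  -2  |    2 ]
[  0   0   4  |  -12 ]
Back-substitution:
x_3 = (-12) / 4 = -3
x_2 = (2 - (-2)*(-3)) / -4 = 1
x_1 = (-24 - (-5)*(1) - (6)*(-3)) / -1 = 1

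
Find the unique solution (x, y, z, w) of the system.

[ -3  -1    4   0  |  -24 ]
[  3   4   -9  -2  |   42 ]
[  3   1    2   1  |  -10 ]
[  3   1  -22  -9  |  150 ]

(3, -5, -5, -4)

Forward elimination on [A|b]:
R2 <- R2 - (-1)*R1:  [  0   3  -5  -2  18 ]
R3 <- R3 - (-1)*R1:  [   0    0    6    1  -34 ]
R4 <- R4 - (-1)*R1:  [   0    0  -18   -9  126 ]
R4 <- R4 - (-3)*R3:  [  0   0   0  -6  24 ]
Row echelon form:
[ -3  -1   4   0  |  -24 ]
[  0   3  -5  -2  |   18 ]
[  0   0   6   1  |  -34 ]
[  0   0   0  -6  |   24 ]
Back-substitution:
w = (24) / -6 = -4
z = (-34 - (1)*(-4)) / 6 = -5
y = (18 - (-5)*(-5) - (-2)*(-4)) / 3 = -5
x = (-24 - (-1)*(-5) - (4)*(-5)) / -3 = 3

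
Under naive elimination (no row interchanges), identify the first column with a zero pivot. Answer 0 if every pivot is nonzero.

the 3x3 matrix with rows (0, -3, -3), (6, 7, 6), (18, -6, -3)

Naive forward elimination:
Pivot entry (1,1) is zero but row 2 has 6 in column 1 -> naive elimination stops; a row interchange (e.g. R1 <-> R2) would be required here.

first zero-pivot column = 1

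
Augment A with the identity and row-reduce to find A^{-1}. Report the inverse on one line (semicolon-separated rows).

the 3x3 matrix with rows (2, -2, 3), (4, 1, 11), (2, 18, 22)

Gauss-Jordan on [A | I]:
R1 <- (1/2)*R1:  [   1   -1  3/2  |  1/2    0    0 ]
R2 <- R2 - (4)*R1:  [  0   5   5  |  -2   1   0 ]
R3 <- R3 - (2)*R1:  [  0  20  19  |  -1   0   1 ]
R2 <- (1/5)*R2:  [    0     1     1  |  -2/5   1/5     0 ]
R1 <- R1 - (-1)*R2:  [    1     0   5/2  |  1/10   1/5     0 ]
R3 <- R3 - (20)*R2:  [  0   0  -1  |   7  -4   1 ]
R3 <- (1/-1)*R3:  [  0   0   1  |  -7   4  -1 ]
R1 <- R1 - (5/2)*R3:  [     1      0      0  |   88/5  -49/5    5/2 ]
R2 <- R2 - (1)*R3:  [     0      1      0  |   33/5  -19/5      1 ]
Right block of [I | A^{-1}] is the inverse:
[ 88/5  -49/5  5/2 ]
[ 33/5  -19/5    1 ]
[   -7      4   -1 ]

inverse = [88/5 -49/5 5/2; 33/5 -19/5 1; -7 4 -1]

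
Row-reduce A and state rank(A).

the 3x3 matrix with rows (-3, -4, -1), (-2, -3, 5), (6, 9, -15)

rank(A) = 2

Row reduction:
R2 <- R2 - (2/3)*R1:  [    0  -1/3  17/3 ]
R3 <- R3 - (-2)*R1:  [   0    1  -17 ]
R3 <- R3 - (-3)*R2:  [ 0  0  0 ]
Row echelon form:
[ -3    -4    -1 ]
[  0  -1/3  17/3 ]
[  0     0     0 ]
Nonzero rows / pivot columns: 2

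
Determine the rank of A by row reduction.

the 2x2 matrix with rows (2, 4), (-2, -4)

Row reduction:
R2 <- R2 - (-1)*R1:  [ 0  0 ]
Row echelon form:
[ 2  4 ]
[ 0  0 ]
Nonzero rows / pivot columns: 1

rank(A) = 1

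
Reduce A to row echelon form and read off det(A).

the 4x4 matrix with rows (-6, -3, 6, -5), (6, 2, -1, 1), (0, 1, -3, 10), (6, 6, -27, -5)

det(A) = -48

Forward elimination:
R2 <- R2 - (-1)*R1:  [  0  -1   5  -4 ]
R4 <- R4 - (-1)*R1:  [   0    3  -21  -10 ]
R3 <- R3 - (-1)*R2:  [ 0  0  2  6 ]
R4 <- R4 - (-3)*R2:  [   0    0   -6  -22 ]
R4 <- R4 - (-3)*R3:  [  0   0   0  -4 ]
Upper-triangular form:
[ -6  -3  6  -5 ]
[  0  -1  5  -4 ]
[  0   0  2   6 ]
[  0   0  0  -4 ]
det(A) = (-1)^0 * (-6) * (-1) * (2) * (-4) = -48  (0 row swaps -> sign +1)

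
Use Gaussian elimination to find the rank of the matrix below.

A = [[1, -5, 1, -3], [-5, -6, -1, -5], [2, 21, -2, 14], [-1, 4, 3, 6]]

Row reduction:
R2 <- R2 - (-5)*R1:  [   0  -31    4  -20 ]
R3 <- R3 - (2)*R1:  [  0  31  -4  20 ]
R4 <- R4 - (-1)*R1:  [  0  -1   4   3 ]
R3 <- R3 - (-1)*R2:  [ 0  0  0  0 ]
R4 <- R4 - (1/31)*R2:  [      0       0  120/31  113/31 ]
R3 <-> R4   (pivot in column 3 was zero)
[ 1   -5       1      -3 ]
[ 0  -31       4     -20 ]
[ 0    0  120/31  113/31 ]
[ 0    0       0       0 ]
Row echelon form:
[ 1   -5       1      -3 ]
[ 0  -31       4     -20 ]
[ 0    0  120/31  113/31 ]
[ 0    0       0       0 ]
Nonzero rows / pivot columns: 3

rank(A) = 3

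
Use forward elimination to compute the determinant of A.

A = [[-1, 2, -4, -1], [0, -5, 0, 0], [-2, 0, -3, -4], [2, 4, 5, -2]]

Forward elimination:
R3 <- R3 - (2)*R1:  [  0  -4   5  -2 ]
R4 <- R4 - (-2)*R1:  [  0   8  -3  -4 ]
R3 <- R3 - (4/5)*R2:  [  0   0   5  -2 ]
R4 <- R4 - (-8/5)*R2:  [  0   0  -3  -4 ]
R4 <- R4 - (-3/5)*R3:  [     0      0      0  -26/5 ]
Upper-triangular form:
[ -1   2  -4     -1 ]
[  0  -5   0      0 ]
[  0   0   5     -2 ]
[  0   0   0  -26/5 ]
det(A) = (-1)^0 * (-1) * (-5) * (5) * (-26/5) = -130  (0 row swaps -> sign +1)

det(A) = -130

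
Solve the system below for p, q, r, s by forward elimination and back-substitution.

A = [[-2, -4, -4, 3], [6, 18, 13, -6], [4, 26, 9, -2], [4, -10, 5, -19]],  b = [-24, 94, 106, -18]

(-2, 3, 4, 0)

Forward elimination on [A|b]:
R2 <- R2 - (-3)*R1:  [  0   6   1   3  22 ]
R3 <- R3 - (-2)*R1:  [  0  18   1   4  58 ]
R4 <- R4 - (-2)*R1:  [   0  -18   -3  -13  -66 ]
R3 <- R3 - (3)*R2:  [  0   0  -2  -5  -8 ]
R4 <- R4 - (-3)*R2:  [  0   0   0  -4   0 ]
Row echelon form:
[ -2  -4  -4   3  |  -24 ]
[  0   6   1   3  |   22 ]
[  0   0  -2  -5  |   -8 ]
[  0   0   0  -4  |    0 ]
Back-substitution:
s = (0) / -4 = 0
r = (-8 - (-5)*(0)) / -2 = 4
q = (22 - (1)*(4) - (3)*(0)) / 6 = 3
p = (-24 - (-4)*(3) - (-4)*(4) - (3)*(0)) / -2 = -2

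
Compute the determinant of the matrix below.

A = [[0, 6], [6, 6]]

det(A) = -36

Forward elimination:
R1 <-> R2   (pivot in column 1 was zero)
[ 6  6 ]
[ 0  6 ]
Upper-triangular form:
[ 6  6 ]
[ 0  6 ]
det(A) = (-1)^1 * (6) * (6) = -36  (1 row swap -> sign -1)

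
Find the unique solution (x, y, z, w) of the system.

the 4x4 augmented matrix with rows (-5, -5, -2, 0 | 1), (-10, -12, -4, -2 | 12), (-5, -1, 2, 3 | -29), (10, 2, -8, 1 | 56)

Forward elimination on [A|b]:
R2 <- R2 - (2)*R1:  [  0  -2   0  -2  10 ]
R3 <- R3 - (1)*R1:  [   0    4    4    3  -30 ]
R4 <- R4 - (-2)*R1:  [   0   -8  -12    1   58 ]
R3 <- R3 - (-2)*R2:  [   0    0    4   -1  -10 ]
R4 <- R4 - (4)*R2:  [   0    0  -12    9   18 ]
R4 <- R4 - (-3)*R3:  [   0    0    0    6  -12 ]
Row echelon form:
[ -5  -5  -2   0  |    1 ]
[  0  -2   0  -2  |   10 ]
[  0   0   4  -1  |  -10 ]
[  0   0   0   6  |  -12 ]
Back-substitution:
w = (-12) / 6 = -2
z = (-10 - (-1)*(-2)) / 4 = -3
y = (10 - (-2)*(-2)) / -2 = -3
x = (1 - (-5)*(-3) - (-2)*(-3)) / -5 = 4

(4, -3, -3, -2)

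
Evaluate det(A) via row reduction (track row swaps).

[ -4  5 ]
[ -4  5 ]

det(A) = 0

Forward elimination:
R2 <- R2 - (1)*R1:  [ 0  0 ]
Upper-triangular form:
[ -4  5 ]
[  0  0 ]
det(A) = (-1)^0 * (-4) * (0) = 0  (0 row swaps -> sign +1)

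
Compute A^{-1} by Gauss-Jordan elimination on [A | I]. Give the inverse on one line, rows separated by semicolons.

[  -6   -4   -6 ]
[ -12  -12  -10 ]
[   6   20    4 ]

Gauss-Jordan on [A | I]:
R1 <- (1/-6)*R1:  [    1   2/3     1  |  -1/6     0     0 ]
R2 <- R2 - (-12)*R1:  [  0  -4   2  |  -2   1   0 ]
R3 <- R3 - (6)*R1:  [  0  16  -2  |   1   0   1 ]
R2 <- (1/-4)*R2:  [    0     1  -1/2  |   1/2  -1/4     0 ]
R1 <- R1 - (2/3)*R2:  [    1     0   4/3  |  -1/2   1/6     0 ]
R3 <- R3 - (16)*R2:  [  0   0   6  |  -7   4   1 ]
R3 <- (1/6)*R3:  [    0     0     1  |  -7/6   2/3   1/6 ]
R1 <- R1 - (4/3)*R3:  [      1       0       0  |   19/18  -13/18    -2/9 ]
R2 <- R2 - (-1/2)*R3:  [     0      1      0  |  -1/12   1/12   1/12 ]
Right block of [I | A^{-1}] is the inverse:
[ 19/18  -13/18  -2/9 ]
[ -1/12    1/12  1/12 ]
[  -7/6     2/3   1/6 ]

inverse = [19/18 -13/18 -2/9; -1/12 1/12 1/12; -7/6 2/3 1/6]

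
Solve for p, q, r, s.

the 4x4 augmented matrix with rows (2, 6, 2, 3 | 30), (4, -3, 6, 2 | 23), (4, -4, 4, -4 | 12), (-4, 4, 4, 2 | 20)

Forward elimination on [A|b]:
R2 <- R2 - (2)*R1:  [   0  -15    2   -4  -37 ]
R3 <- R3 - (2)*R1:  [   0  -16    0  -10  -48 ]
R4 <- R4 - (-2)*R1:  [  0  16   8   8  80 ]
R3 <- R3 - (16/15)*R2:  [       0        0   -32/15   -86/15  -128/15 ]
R4 <- R4 - (-16/15)*R2:  [      0       0  152/15   56/15  608/15 ]
R4 <- R4 - (-19/4)*R3:  [     0      0      0  -47/2      0 ]
Row echelon form:
[ 2    6       2       3  |       30 ]
[ 0  -15       2      -4  |      -37 ]
[ 0    0  -32/15  -86/15  |  -128/15 ]
[ 0    0       0   -47/2  |        0 ]
Back-substitution:
s = (0) / (-47/2) = 0
r = (-128/15 - (-86/15)*(0)) / (-32/15) = 4
q = (-37 - (2)*(4) - (-4)*(0)) / -15 = 3
p = (30 - (6)*(3) - (2)*(4) - (3)*(0)) / 2 = 2

(2, 3, 4, 0)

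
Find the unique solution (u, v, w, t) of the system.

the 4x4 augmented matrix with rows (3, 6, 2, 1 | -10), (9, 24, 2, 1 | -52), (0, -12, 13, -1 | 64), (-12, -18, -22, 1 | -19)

Forward elimination on [A|b]:
R2 <- R2 - (3)*R1:  [   0    6   -4   -2  -22 ]
R4 <- R4 - (-4)*R1:  [   0    6  -14    5  -59 ]
R3 <- R3 - (-2)*R2:  [  0   0   5  -5  20 ]
R4 <- R4 - (1)*R2:  [   0    0  -10    7  -37 ]
R4 <- R4 - (-2)*R3:  [  0   0   0  -3   3 ]
Row echelon form:
[ 3  6   2   1  |  -10 ]
[ 0  6  -4  -2  |  -22 ]
[ 0  0   5  -5  |   20 ]
[ 0  0   0  -3  |    3 ]
Back-substitution:
t = (3) / -3 = -1
w = (20 - (-5)*(-1)) / 5 = 3
v = (-22 - (-4)*(3) - (-2)*(-1)) / 6 = -2
u = (-10 - (6)*(-2) - (2)*(3) - (1)*(-1)) / 3 = -1

(-1, -2, 3, -1)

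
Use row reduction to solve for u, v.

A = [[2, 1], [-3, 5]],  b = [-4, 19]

(-3, 2)

Forward elimination on [A|b]:
R2 <- R2 - (-3/2)*R1:  [    0  13/2    13 ]
Row echelon form:
[ 2     1  |  -4 ]
[ 0  13/2  |  13 ]
Back-substitution:
v = (13) / (13/2) = 2
u = (-4 - (1)*(2)) / 2 = -3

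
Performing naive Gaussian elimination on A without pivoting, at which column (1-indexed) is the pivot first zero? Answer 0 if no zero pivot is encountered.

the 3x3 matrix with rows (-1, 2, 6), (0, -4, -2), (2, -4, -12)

first zero-pivot column = 3

Naive forward elimination:
R3 <- R3 - (-2)*R1:  [ 0  0  0 ]
Matrix at this point:
[ -1   2   6 ]
[  0  -4  -2 ]
[  0   0   0 ]
Pivot entry (3,3) in the last row is zero and there are no rows below to swap with -> zero pivot in column 3 (A is singular).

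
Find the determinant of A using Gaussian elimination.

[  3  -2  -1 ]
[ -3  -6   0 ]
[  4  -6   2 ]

Forward elimination:
R2 <- R2 - (-1)*R1:  [  0  -8  -1 ]
R3 <- R3 - (4/3)*R1:  [     0  -10/3   10/3 ]
R3 <- R3 - (5/12)*R2:  [    0     0  15/4 ]
Upper-triangular form:
[ 3  -2    -1 ]
[ 0  -8    -1 ]
[ 0   0  15/4 ]
det(A) = (-1)^0 * (3) * (-8) * (15/4) = -90  (0 row swaps -> sign +1)

det(A) = -90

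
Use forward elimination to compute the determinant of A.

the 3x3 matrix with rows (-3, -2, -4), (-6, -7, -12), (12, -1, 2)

det(A) = -18

Forward elimination:
R2 <- R2 - (2)*R1:  [  0  -3  -4 ]
R3 <- R3 - (-4)*R1:  [   0   -9  -14 ]
R3 <- R3 - (3)*R2:  [  0   0  -2 ]
Upper-triangular form:
[ -3  -2  -4 ]
[  0  -3  -4 ]
[  0   0  -2 ]
det(A) = (-1)^0 * (-3) * (-3) * (-2) = -18  (0 row swaps -> sign +1)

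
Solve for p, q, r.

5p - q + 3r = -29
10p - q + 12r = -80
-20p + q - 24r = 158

(-3, 2, -4)

Forward elimination on [A|b]:
R2 <- R2 - (2)*R1:  [   0    1    6  -22 ]
R3 <- R3 - (-4)*R1:  [   0   -3  -12   42 ]
R3 <- R3 - (-3)*R2:  [   0    0    6  -24 ]
Row echelon form:
[ 5  -1  3  |  -29 ]
[ 0   1  6  |  -22 ]
[ 0   0  6  |  -24 ]
Back-substitution:
r = (-24) / 6 = -4
q = (-22 - (6)*(-4)) / 1 = 2
p = (-29 - (-1)*(2) - (3)*(-4)) / 5 = -3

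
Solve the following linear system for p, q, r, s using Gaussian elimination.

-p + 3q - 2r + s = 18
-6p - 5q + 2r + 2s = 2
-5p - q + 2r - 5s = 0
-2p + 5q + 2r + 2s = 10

Forward elimination on [A|b]:
R2 <- R2 - (6)*R1:  [    0   -23    14    -4  -106 ]
R3 <- R3 - (5)*R1:  [   0  -16   12  -10  -90 ]
R4 <- R4 - (2)*R1:  [   0   -1    6    0  -26 ]
R3 <- R3 - (16/23)*R2:  [       0        0    52/23  -166/23  -374/23 ]
R4 <- R4 - (1/23)*R2:  [       0        0   124/23     4/23  -492/23 ]
R4 <- R4 - (31/13)*R3:  [      0       0       0  226/13  226/13 ]
Row echelon form:
[ -1    3     -2        1  |       18 ]
[  0  -23     14       -4  |     -106 ]
[  0    0  52/23  -166/23  |  -374/23 ]
[  0    0      0   226/13  |   226/13 ]
Back-substitution:
s = (226/13) / (226/13) = 1
r = (-374/23 - (-166/23)*(1)) / (52/23) = -4
q = (-106 - (14)*(-4) - (-4)*(1)) / -23 = 2
p = (18 - (3)*(2) - (-2)*(-4) - (1)*(1)) / -1 = -3

(-3, 2, -4, 1)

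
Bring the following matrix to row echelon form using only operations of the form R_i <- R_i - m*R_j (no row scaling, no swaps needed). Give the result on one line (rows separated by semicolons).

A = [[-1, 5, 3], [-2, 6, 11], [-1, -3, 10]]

REF = [-1 5 3; 0 -4 5; 0 0 -3]

Forward elimination:
R2 <- R2 - (2)*R1:  [  0  -4   5 ]
R3 <- R3 - (1)*R1:  [  0  -8   7 ]
R3 <- R3 - (2)*R2:  [  0   0  -3 ]
Row echelon form:
[ -1   5   3 ]
[  0  -4   5 ]
[  0   0  -3 ]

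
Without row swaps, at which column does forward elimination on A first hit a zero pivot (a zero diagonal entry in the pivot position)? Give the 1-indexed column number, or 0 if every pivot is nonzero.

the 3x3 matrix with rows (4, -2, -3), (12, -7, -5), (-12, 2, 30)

Naive forward elimination:
R2 <- R2 - (3)*R1:  [  0  -1   4 ]
R3 <- R3 - (-3)*R1:  [  0  -4  21 ]
R3 <- R3 - (4)*R2:  [ 0  0  5 ]
All pivots nonzero; naive elimination completes without hitting a zero pivot.

first zero-pivot column = 0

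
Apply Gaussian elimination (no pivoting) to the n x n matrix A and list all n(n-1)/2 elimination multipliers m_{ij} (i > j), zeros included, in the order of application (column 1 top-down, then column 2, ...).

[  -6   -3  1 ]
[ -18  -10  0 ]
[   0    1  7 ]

multipliers: 3, 0, -1

Forward elimination:
R2 <- R2 - (3)*R1:  [  0  -1  -3 ]
R3: entry in column 1 is already 0 -> m_{31} = 0 (no row operation needed)
R3 <- R3 - (-1)*R2:  [ 0  0  4 ]
Multipliers (in order of application): m_{21} = 3, m_{31} = 0, m_{32} = -1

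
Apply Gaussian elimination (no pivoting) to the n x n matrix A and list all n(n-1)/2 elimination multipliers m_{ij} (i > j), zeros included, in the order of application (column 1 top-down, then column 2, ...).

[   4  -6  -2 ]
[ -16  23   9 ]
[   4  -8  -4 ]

multipliers: -4, 1, 2

Forward elimination:
R2 <- R2 - (-4)*R1:  [  0  -1   1 ]
R3 <- R3 - (1)*R1:  [  0  -2  -2 ]
R3 <- R3 - (2)*R2:  [  0   0  -4 ]
Multipliers (in order of application): m_{21} = -4, m_{31} = 1, m_{32} = 2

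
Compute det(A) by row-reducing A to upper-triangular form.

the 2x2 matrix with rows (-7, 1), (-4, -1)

Forward elimination:
R2 <- R2 - (4/7)*R1:  [     0  -11/7 ]
Upper-triangular form:
[ -7      1 ]
[  0  -11/7 ]
det(A) = (-1)^0 * (-7) * (-11/7) = 11  (0 row swaps -> sign +1)

det(A) = 11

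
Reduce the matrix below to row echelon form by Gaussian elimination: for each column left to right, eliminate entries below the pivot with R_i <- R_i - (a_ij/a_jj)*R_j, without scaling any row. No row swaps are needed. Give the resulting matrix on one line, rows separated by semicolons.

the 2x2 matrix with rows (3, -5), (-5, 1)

Forward elimination:
R2 <- R2 - (-5/3)*R1:  [     0  -22/3 ]
Row echelon form:
[ 3     -5 ]
[ 0  -22/3 ]

REF = [3 -5; 0 -22/3]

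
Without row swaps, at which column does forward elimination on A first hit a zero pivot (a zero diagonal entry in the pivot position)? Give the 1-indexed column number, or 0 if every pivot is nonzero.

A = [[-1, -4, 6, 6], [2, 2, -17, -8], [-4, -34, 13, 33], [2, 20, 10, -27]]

Naive forward elimination:
R2 <- R2 - (-2)*R1:  [  0  -6  -5   4 ]
R3 <- R3 - (4)*R1:  [   0  -18  -11    9 ]
R4 <- R4 - (-2)*R1:  [   0   12   22  -15 ]
R3 <- R3 - (3)*R2:  [  0   0   4  -3 ]
R4 <- R4 - (-2)*R2:  [  0   0  12  -7 ]
R4 <- R4 - (3)*R3:  [ 0  0  0  2 ]
All pivots nonzero; naive elimination completes without hitting a zero pivot.

first zero-pivot column = 0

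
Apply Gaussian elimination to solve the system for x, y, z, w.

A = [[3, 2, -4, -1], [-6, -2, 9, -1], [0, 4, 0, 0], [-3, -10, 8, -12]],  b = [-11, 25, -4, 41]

(-5, -1, -1, -2)

Forward elimination on [A|b]:
R2 <- R2 - (-2)*R1:  [  0   2   1  -3   3 ]
R4 <- R4 - (-1)*R1:  [   0   -8    4  -13   30 ]
R3 <- R3 - (2)*R2:  [   0    0   -2    6  -10 ]
R4 <- R4 - (-4)*R2:  [   0    0    8  -25   42 ]
R4 <- R4 - (-4)*R3:  [  0   0   0  -1   2 ]
Row echelon form:
[ 3  2  -4  -1  |  -11 ]
[ 0  2   1  -3  |    3 ]
[ 0  0  -2   6  |  -10 ]
[ 0  0   0  -1  |    2 ]
Back-substitution:
w = (2) / -1 = -2
z = (-10 - (6)*(-2)) / -2 = -1
y = (3 - (1)*(-1) - (-3)*(-2)) / 2 = -1
x = (-11 - (2)*(-1) - (-4)*(-1) - (-1)*(-2)) / 3 = -5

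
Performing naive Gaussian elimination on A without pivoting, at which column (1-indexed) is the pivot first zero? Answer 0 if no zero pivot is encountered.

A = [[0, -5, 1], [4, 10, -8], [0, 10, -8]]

first zero-pivot column = 1

Naive forward elimination:
Pivot entry (1,1) is zero but row 2 has 4 in column 1 -> naive elimination stops; a row interchange (e.g. R1 <-> R2) would be required here.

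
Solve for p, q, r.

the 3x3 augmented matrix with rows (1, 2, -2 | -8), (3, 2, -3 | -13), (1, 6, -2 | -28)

Forward elimination on [A|b]:
R2 <- R2 - (3)*R1:  [  0  -4   3  11 ]
R3 <- R3 - (1)*R1:  [   0    4    0  -20 ]
R3 <- R3 - (-1)*R2:  [  0   0   3  -9 ]
Row echelon form:
[ 1   2  -2  |  -8 ]
[ 0  -4   3  |  11 ]
[ 0   0   3  |  -9 ]
Back-substitution:
r = (-9) / 3 = -3
q = (11 - (3)*(-3)) / -4 = -5
p = (-8 - (2)*(-5) - (-2)*(-3)) / 1 = -4

(-4, -5, -3)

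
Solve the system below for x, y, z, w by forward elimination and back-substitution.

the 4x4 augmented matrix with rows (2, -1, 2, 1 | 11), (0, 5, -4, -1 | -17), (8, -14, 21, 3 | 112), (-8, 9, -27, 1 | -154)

Forward elimination on [A|b]:
R3 <- R3 - (4)*R1:  [   0  -10   13   -1   68 ]
R4 <- R4 - (-4)*R1:  [    0     5   -19     5  -110 ]
R3 <- R3 - (-2)*R2:  [  0   0   5  -3  34 ]
R4 <- R4 - (1)*R2:  [   0    0  -15    6  -93 ]
R4 <- R4 - (-3)*R3:  [  0   0   0  -3   9 ]
Row echelon form:
[ 2  -1   2   1  |   11 ]
[ 0   5  -4  -1  |  -17 ]
[ 0   0   5  -3  |   34 ]
[ 0   0   0  -3  |    9 ]
Back-substitution:
w = (9) / -3 = -3
z = (34 - (-3)*(-3)) / 5 = 5
y = (-17 - (-4)*(5) - (-1)*(-3)) / 5 = 0
x = (11 - (-1)*(0) - (2)*(5) - (1)*(-3)) / 2 = 2

(2, 0, 5, -3)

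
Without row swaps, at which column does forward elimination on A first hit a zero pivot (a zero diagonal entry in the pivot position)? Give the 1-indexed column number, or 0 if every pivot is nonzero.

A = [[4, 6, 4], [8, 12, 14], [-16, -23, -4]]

Naive forward elimination:
R2 <- R2 - (2)*R1:  [ 0  0  6 ]
R3 <- R3 - (-4)*R1:  [  0   1  12 ]
Matrix at this point:
[ 4  6   4 ]
[ 0  0   6 ]
[ 0  1  12 ]
Pivot entry (2,2) is zero but row 3 has 1 in column 2 -> naive elimination stops; a row interchange (e.g. R2 <-> R3) would be required here.

first zero-pivot column = 2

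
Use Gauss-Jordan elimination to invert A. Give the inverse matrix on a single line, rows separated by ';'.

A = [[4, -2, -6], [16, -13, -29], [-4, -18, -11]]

Gauss-Jordan on [A | I]:
R1 <- (1/4)*R1:  [    1  -1/2  -3/2  |   1/4     0     0 ]
R2 <- R2 - (16)*R1:  [  0  -5  -5  |  -4   1   0 ]
R3 <- R3 - (-4)*R1:  [   0  -20  -17  |    1    0    1 ]
R2 <- (1/-5)*R2:  [    0     1     1  |   4/5  -1/5     0 ]
R1 <- R1 - (-1/2)*R2:  [     1      0     -1  |  13/20  -1/10      0 ]
R3 <- R3 - (-20)*R2:  [  0   0   3  |  17  -4   1 ]
R3 <- (1/3)*R3:  [    0     0     1  |  17/3  -4/3   1/3 ]
R1 <- R1 - (-1)*R3:  [      1       0       0  |  379/60  -43/30     1/3 ]
R2 <- R2 - (1)*R3:  [      0       1       0  |  -73/15   17/15    -1/3 ]
Right block of [I | A^{-1}] is the inverse:
[ 379/60  -43/30   1/3 ]
[ -73/15   17/15  -1/3 ]
[   17/3    -4/3   1/3 ]

inverse = [379/60 -43/30 1/3; -73/15 17/15 -1/3; 17/3 -4/3 1/3]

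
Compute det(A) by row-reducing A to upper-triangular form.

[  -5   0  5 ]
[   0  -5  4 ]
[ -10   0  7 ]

Forward elimination:
R3 <- R3 - (2)*R1:  [  0   0  -3 ]
Upper-triangular form:
[ -5   0   5 ]
[  0  -5   4 ]
[  0   0  -3 ]
det(A) = (-1)^0 * (-5) * (-5) * (-3) = -75  (0 row swaps -> sign +1)

det(A) = -75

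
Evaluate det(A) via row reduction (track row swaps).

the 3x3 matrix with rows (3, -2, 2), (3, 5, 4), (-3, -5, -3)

Forward elimination:
R2 <- R2 - (1)*R1:  [ 0  7  2 ]
R3 <- R3 - (-1)*R1:  [  0  -7  -1 ]
R3 <- R3 - (-1)*R2:  [ 0  0  1 ]
Upper-triangular form:
[ 3  -2  2 ]
[ 0   7  2 ]
[ 0   0  1 ]
det(A) = (-1)^0 * (3) * (7) * (1) = 21  (0 row swaps -> sign +1)

det(A) = 21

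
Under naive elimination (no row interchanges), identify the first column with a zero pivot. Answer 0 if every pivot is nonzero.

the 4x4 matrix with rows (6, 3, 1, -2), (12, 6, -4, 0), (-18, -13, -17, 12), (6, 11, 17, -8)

first zero-pivot column = 2

Naive forward elimination:
R2 <- R2 - (2)*R1:  [  0   0  -6   4 ]
R3 <- R3 - (-3)*R1:  [   0   -4  -14    6 ]
R4 <- R4 - (1)*R1:  [  0   8  16  -6 ]
Matrix at this point:
[ 6   3    1  -2 ]
[ 0   0   -6   4 ]
[ 0  -4  -14   6 ]
[ 0   8   16  -6 ]
Pivot entry (2,2) is zero but row 3 has -4 in column 2 -> naive elimination stops; a row interchange (e.g. R2 <-> R3) would be required here.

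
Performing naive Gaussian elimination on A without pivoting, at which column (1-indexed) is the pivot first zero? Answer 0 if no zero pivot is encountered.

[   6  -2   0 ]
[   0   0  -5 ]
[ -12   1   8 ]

Naive forward elimination:
R3 <- R3 - (-2)*R1:  [  0  -3   8 ]
Matrix at this point:
[ 6  -2   0 ]
[ 0   0  -5 ]
[ 0  -3   8 ]
Pivot entry (2,2) is zero but row 3 has -3 in column 2 -> naive elimination stops; a row interchange (e.g. R2 <-> R3) would be required here.

first zero-pivot column = 2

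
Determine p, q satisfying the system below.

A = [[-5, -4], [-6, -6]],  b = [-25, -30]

(5, 0)

Forward elimination on [A|b]:
R2 <- R2 - (6/5)*R1:  [    0  -6/5     0 ]
Row echelon form:
[ -5    -4  |  -25 ]
[  0  -6/5  |    0 ]
Back-substitution:
q = (0) / (-6/5) = 0
p = (-25 - (-4)*(0)) / -5 = 5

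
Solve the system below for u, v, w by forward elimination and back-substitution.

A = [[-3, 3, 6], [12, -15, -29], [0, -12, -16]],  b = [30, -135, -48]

Forward elimination on [A|b]:
R2 <- R2 - (-4)*R1:  [   0   -3   -5  -15 ]
R3 <- R3 - (4)*R2:  [  0   0   4  12 ]
Row echelon form:
[ -3   3   6  |   30 ]
[  0  -3  -5  |  -15 ]
[  0   0   4  |   12 ]
Back-substitution:
w = (12) / 4 = 3
v = (-15 - (-5)*(3)) / -3 = 0
u = (30 - (3)*(0) - (6)*(3)) / -3 = -4

(-4, 0, 3)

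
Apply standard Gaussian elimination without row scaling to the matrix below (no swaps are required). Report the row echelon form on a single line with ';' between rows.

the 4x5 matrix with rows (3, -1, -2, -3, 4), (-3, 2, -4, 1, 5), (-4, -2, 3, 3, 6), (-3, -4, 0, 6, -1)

REF = [3 -1 -2 -3 4; 0 1 -6 -2 9; 0 0 -59/3 -23/3 124/3; 0 0 0 323/59 -1136/59]

Forward elimination:
R2 <- R2 - (-1)*R1:  [  0   1  -6  -2   9 ]
R3 <- R3 - (-4/3)*R1:  [     0  -10/3    1/3     -1   34/3 ]
R4 <- R4 - (-1)*R1:  [  0  -5  -2   3   3 ]
R3 <- R3 - (-10/3)*R2:  [     0      0  -59/3  -23/3  124/3 ]
R4 <- R4 - (-5)*R2:  [   0    0  -32   -7   48 ]
R4 <- R4 - (96/59)*R3:  [        0         0         0    323/59  -1136/59 ]
Row echelon form:
[ 3  -1     -2      -3         4 ]
[ 0   1     -6      -2         9 ]
[ 0   0  -59/3   -23/3     124/3 ]
[ 0   0      0  323/59  -1136/59 ]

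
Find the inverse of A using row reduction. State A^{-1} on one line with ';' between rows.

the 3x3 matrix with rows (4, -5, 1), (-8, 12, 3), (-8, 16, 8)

Gauss-Jordan on [A | I]:
R1 <- (1/4)*R1:  [    1  -5/4   1/4  |   1/4     0     0 ]
R2 <- R2 - (-8)*R1:  [ 0  2  5  |  2  1  0 ]
R3 <- R3 - (-8)*R1:  [  0   6  10  |   2   0   1 ]
R2 <- (1/2)*R2:  [   0    1  5/2  |    1  1/2    0 ]
R1 <- R1 - (-5/4)*R2:  [    1     0  27/8  |   3/2   5/8     0 ]
R3 <- R3 - (6)*R2:  [  0   0  -5  |  -4  -3   1 ]
R3 <- (1/-5)*R3:  [    0     0     1  |   4/5   3/5  -1/5 ]
R1 <- R1 - (27/8)*R3:  [     1      0      0  |   -6/5   -7/5  27/40 ]
R2 <- R2 - (5/2)*R3:  [   0    1    0  |   -1   -1  1/2 ]
Right block of [I | A^{-1}] is the inverse:
[ -6/5  -7/5  27/40 ]
[   -1    -1    1/2 ]
[  4/5   3/5   -1/5 ]

inverse = [-6/5 -7/5 27/40; -1 -1 1/2; 4/5 3/5 -1/5]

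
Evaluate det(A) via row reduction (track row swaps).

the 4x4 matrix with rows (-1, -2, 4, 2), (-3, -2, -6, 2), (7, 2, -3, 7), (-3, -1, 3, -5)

Forward elimination:
R2 <- R2 - (3)*R1:  [   0    4  -18   -4 ]
R3 <- R3 - (-7)*R1:  [   0  -12   25   21 ]
R4 <- R4 - (3)*R1:  [   0    5   -9  -11 ]
R3 <- R3 - (-3)*R2:  [   0    0  -29    9 ]
R4 <- R4 - (5/4)*R2:  [    0     0  27/2    -6 ]
R4 <- R4 - (-27/58)*R3:  [       0        0        0  -105/58 ]
Upper-triangular form:
[ -1  -2    4        2 ]
[  0   4  -18       -4 ]
[  0   0  -29        9 ]
[  0   0    0  -105/58 ]
det(A) = (-1)^0 * (-1) * (4) * (-29) * (-105/58) = -210  (0 row swaps -> sign +1)

det(A) = -210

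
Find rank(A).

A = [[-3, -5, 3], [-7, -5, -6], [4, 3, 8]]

Row reduction:
R2 <- R2 - (7/3)*R1:  [    0  20/3   -13 ]
R3 <- R3 - (-4/3)*R1:  [     0  -11/3     12 ]
R3 <- R3 - (-11/20)*R2:  [     0      0  97/20 ]
Row echelon form:
[ -3    -5      3 ]
[  0  20/3    -13 ]
[  0     0  97/20 ]
Nonzero rows / pivot columns: 3

rank(A) = 3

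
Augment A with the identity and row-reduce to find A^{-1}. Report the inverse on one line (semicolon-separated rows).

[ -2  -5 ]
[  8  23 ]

inverse = [-23/6 -5/6; 4/3 1/3]

Gauss-Jordan on [A | I]:
R1 <- (1/-2)*R1:  [    1   5/2  |  -1/2     0 ]
R2 <- R2 - (8)*R1:  [ 0  3  |  4  1 ]
R2 <- (1/3)*R2:  [   0    1  |  4/3  1/3 ]
R1 <- R1 - (5/2)*R2:  [     1      0  |  -23/6   -5/6 ]
Right block of [I | A^{-1}] is the inverse:
[ -23/6  -5/6 ]
[   4/3   1/3 ]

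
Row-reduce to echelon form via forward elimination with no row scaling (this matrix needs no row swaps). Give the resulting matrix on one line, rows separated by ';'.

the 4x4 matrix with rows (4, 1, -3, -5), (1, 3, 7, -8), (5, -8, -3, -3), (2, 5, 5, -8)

REF = [4 1 -3 -5; 0 11/4 31/4 -27/4; 0 0 295/11 -214/11; 0 0 0 313/295]

Forward elimination:
R2 <- R2 - (1/4)*R1:  [     0   11/4   31/4  -27/4 ]
R3 <- R3 - (5/4)*R1:  [     0  -37/4    3/4   13/4 ]
R4 <- R4 - (1/2)*R1:  [     0    9/2   13/2  -11/2 ]
R3 <- R3 - (-37/11)*R2:  [       0        0   295/11  -214/11 ]
R4 <- R4 - (18/11)*R2:  [      0       0  -68/11   61/11 ]
R4 <- R4 - (-68/295)*R3:  [       0        0        0  313/295 ]
Row echelon form:
[ 4     1      -3       -5 ]
[ 0  11/4    31/4    -27/4 ]
[ 0     0  295/11  -214/11 ]
[ 0     0       0  313/295 ]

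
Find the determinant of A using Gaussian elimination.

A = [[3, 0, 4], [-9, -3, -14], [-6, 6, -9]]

det(A) = 45

Forward elimination:
R2 <- R2 - (-3)*R1:  [  0  -3  -2 ]
R3 <- R3 - (-2)*R1:  [  0   6  -1 ]
R3 <- R3 - (-2)*R2:  [  0   0  -5 ]
Upper-triangular form:
[ 3   0   4 ]
[ 0  -3  -2 ]
[ 0   0  -5 ]
det(A) = (-1)^0 * (3) * (-3) * (-5) = 45  (0 row swaps -> sign +1)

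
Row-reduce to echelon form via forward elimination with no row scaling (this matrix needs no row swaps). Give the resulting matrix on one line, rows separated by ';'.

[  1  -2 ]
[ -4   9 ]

Forward elimination:
R2 <- R2 - (-4)*R1:  [ 0  1 ]
Row echelon form:
[ 1  -2 ]
[ 0   1 ]

REF = [1 -2; 0 1]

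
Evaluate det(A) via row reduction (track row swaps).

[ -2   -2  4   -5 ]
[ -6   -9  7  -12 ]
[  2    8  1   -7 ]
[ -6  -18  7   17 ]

det(A) = -60

Forward elimination:
R2 <- R2 - (3)*R1:  [  0  -3  -5   3 ]
R3 <- R3 - (-1)*R1:  [   0    6    5  -12 ]
R4 <- R4 - (3)*R1:  [   0  -12   -5   32 ]
R3 <- R3 - (-2)*R2:  [  0   0  -5  -6 ]
R4 <- R4 - (4)*R2:  [  0   0  15  20 ]
R4 <- R4 - (-3)*R3:  [ 0  0  0  2 ]
Upper-triangular form:
[ -2  -2   4  -5 ]
[  0  -3  -5   3 ]
[  0   0  -5  -6 ]
[  0   0   0   2 ]
det(A) = (-1)^0 * (-2) * (-3) * (-5) * (2) = -60  (0 row swaps -> sign +1)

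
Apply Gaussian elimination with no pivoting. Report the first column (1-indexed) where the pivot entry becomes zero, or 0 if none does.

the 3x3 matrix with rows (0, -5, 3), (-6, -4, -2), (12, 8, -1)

Naive forward elimination:
Pivot entry (1,1) is zero but row 2 has -6 in column 1 -> naive elimination stops; a row interchange (e.g. R1 <-> R2) would be required here.

first zero-pivot column = 1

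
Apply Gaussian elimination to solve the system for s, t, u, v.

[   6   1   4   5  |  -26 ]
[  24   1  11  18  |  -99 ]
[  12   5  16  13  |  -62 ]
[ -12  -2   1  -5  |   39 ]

Forward elimination on [A|b]:
R2 <- R2 - (4)*R1:  [  0  -3  -5  -2   5 ]
R3 <- R3 - (2)*R1:  [   0    3    8    3  -10 ]
R4 <- R4 - (-2)*R1:  [   0    0    9    5  -13 ]
R3 <- R3 - (-1)*R2:  [  0   0   3   1  -5 ]
R4 <- R4 - (3)*R3:  [ 0  0  0  2  2 ]
Row echelon form:
[ 6   1   4   5  |  -26 ]
[ 0  -3  -5  -2  |    5 ]
[ 0   0   3   1  |   -5 ]
[ 0   0   0   2  |    2 ]
Back-substitution:
v = (2) / 2 = 1
u = (-5 - (1)*(1)) / 3 = -2
t = (5 - (-5)*(-2) - (-2)*(1)) / -3 = 1
s = (-26 - (1)*(1) - (4)*(-2) - (5)*(1)) / 6 = -4

(-4, 1, -2, 1)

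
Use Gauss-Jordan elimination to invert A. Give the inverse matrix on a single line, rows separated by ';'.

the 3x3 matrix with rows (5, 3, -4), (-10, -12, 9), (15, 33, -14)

Gauss-Jordan on [A | I]:
R1 <- (1/5)*R1:  [    1   3/5  -4/5  |   1/5     0     0 ]
R2 <- R2 - (-10)*R1:  [  0  -6   1  |   2   1   0 ]
R3 <- R3 - (15)*R1:  [  0  24  -2  |  -3   0   1 ]
R2 <- (1/-6)*R2:  [    0     1  -1/6  |  -1/3  -1/6     0 ]
R1 <- R1 - (3/5)*R2:  [     1      0  -7/10  |    2/5   1/10      0 ]
R3 <- R3 - (24)*R2:  [ 0  0  2  |  5  4  1 ]
R3 <- (1/2)*R3:  [   0    0    1  |  5/2    2  1/2 ]
R1 <- R1 - (-7/10)*R3:  [     1      0      0  |  43/20    3/2   7/20 ]
R2 <- R2 - (-1/6)*R3:  [    0     1     0  |  1/12   1/6  1/12 ]
Right block of [I | A^{-1}] is the inverse:
[ 43/20  3/2  7/20 ]
[  1/12  1/6  1/12 ]
[   5/2    2   1/2 ]

inverse = [43/20 3/2 7/20; 1/12 1/6 1/12; 5/2 2 1/2]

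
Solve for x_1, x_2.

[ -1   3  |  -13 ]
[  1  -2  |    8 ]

(-2, -5)

Forward elimination on [A|b]:
R2 <- R2 - (-1)*R1:  [  0   1  -5 ]
Row echelon form:
[ -1  3  |  -13 ]
[  0  1  |   -5 ]
Back-substitution:
x_2 = (-5) / 1 = -5
x_1 = (-13 - (3)*(-5)) / -1 = -2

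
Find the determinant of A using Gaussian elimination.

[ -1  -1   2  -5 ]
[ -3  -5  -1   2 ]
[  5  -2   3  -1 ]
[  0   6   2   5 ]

det(A) = 951

Forward elimination:
R2 <- R2 - (3)*R1:  [  0  -2  -7  17 ]
R3 <- R3 - (-5)*R1:  [   0   -7   13  -26 ]
R3 <- R3 - (7/2)*R2:  [      0       0    75/2  -171/2 ]
R4 <- R4 - (-3)*R2:  [   0    0  -19   56 ]
R4 <- R4 - (-38/75)*R3:  [      0       0       0  317/25 ]
Upper-triangular form:
[ -1  -1     2      -5 ]
[  0  -2    -7      17 ]
[  0   0  75/2  -171/2 ]
[  0   0     0  317/25 ]
det(A) = (-1)^0 * (-1) * (-2) * (75/2) * (317/25) = 951  (0 row swaps -> sign +1)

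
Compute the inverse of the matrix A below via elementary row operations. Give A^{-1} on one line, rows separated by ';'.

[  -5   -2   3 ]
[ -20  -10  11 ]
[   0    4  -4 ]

Gauss-Jordan on [A | I]:
R1 <- (1/-5)*R1:  [    1   2/5  -3/5  |  -1/5     0     0 ]
R2 <- R2 - (-20)*R1:  [  0  -2  -1  |  -4   1   0 ]
R2 <- (1/-2)*R2:  [    0     1   1/2  |     2  -1/2     0 ]
R1 <- R1 - (2/5)*R2:  [    1     0  -4/5  |    -1   1/5     0 ]
R3 <- R3 - (4)*R2:  [  0   0  -6  |  -8   2   1 ]
R3 <- (1/-6)*R3:  [    0     0     1  |   4/3  -1/3  -1/6 ]
R1 <- R1 - (-4/5)*R3:  [     1      0      0  |   1/15  -1/15  -2/15 ]
R2 <- R2 - (1/2)*R3:  [    0     1     0  |   4/3  -1/3  1/12 ]
Right block of [I | A^{-1}] is the inverse:
[ 1/15  -1/15  -2/15 ]
[  4/3   -1/3   1/12 ]
[  4/3   -1/3   -1/6 ]

inverse = [1/15 -1/15 -2/15; 4/3 -1/3 1/12; 4/3 -1/3 -1/6]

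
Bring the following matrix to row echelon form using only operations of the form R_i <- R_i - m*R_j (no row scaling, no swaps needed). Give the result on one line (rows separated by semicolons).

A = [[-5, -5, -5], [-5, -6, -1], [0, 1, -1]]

Forward elimination:
R2 <- R2 - (1)*R1:  [  0  -1   4 ]
R3 <- R3 - (-1)*R2:  [ 0  0  3 ]
Row echelon form:
[ -5  -5  -5 ]
[  0  -1   4 ]
[  0   0   3 ]

REF = [-5 -5 -5; 0 -1 4; 0 0 3]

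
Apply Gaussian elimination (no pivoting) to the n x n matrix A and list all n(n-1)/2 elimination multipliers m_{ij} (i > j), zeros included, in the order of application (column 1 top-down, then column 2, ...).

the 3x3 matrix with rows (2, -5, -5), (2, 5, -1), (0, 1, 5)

multipliers: 1, 0, 1/10

Forward elimination:
R2 <- R2 - (1)*R1:  [  0  10   4 ]
R3: entry in column 1 is already 0 -> m_{31} = 0 (no row operation needed)
R3 <- R3 - (1/10)*R2:  [    0     0  23/5 ]
Multipliers (in order of application): m_{21} = 1, m_{31} = 0, m_{32} = 1/10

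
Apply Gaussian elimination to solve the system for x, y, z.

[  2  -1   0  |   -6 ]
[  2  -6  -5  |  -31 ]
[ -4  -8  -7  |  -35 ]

Forward elimination on [A|b]:
R2 <- R2 - (1)*R1:  [   0   -5   -5  -25 ]
R3 <- R3 - (-2)*R1:  [   0  -10   -7  -47 ]
R3 <- R3 - (2)*R2:  [ 0  0  3  3 ]
Row echelon form:
[ 2  -1   0  |   -6 ]
[ 0  -5  -5  |  -25 ]
[ 0   0   3  |    3 ]
Back-substitution:
z = (3) / 3 = 1
y = (-25 - (-5)*(1)) / -5 = 4
x = (-6 - (-1)*(4)) / 2 = -1

(-1, 4, 1)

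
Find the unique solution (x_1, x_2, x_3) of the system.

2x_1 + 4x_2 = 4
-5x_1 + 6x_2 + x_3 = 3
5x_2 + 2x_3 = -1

Forward elimination on [A|b]:
R2 <- R2 - (-5/2)*R1:  [  0  16   1  13 ]
R3 <- R3 - (5/16)*R2:  [      0       0   27/16  -81/16 ]
Row echelon form:
[ 2   4      0  |       4 ]
[ 0  16      1  |      13 ]
[ 0   0  27/16  |  -81/16 ]
Back-substitution:
x_3 = (-81/16) / (27/16) = -3
x_2 = (13 - (1)*(-3)) / 16 = 1
x_1 = (4 - (4)*(1)) / 2 = 0

(0, 1, -3)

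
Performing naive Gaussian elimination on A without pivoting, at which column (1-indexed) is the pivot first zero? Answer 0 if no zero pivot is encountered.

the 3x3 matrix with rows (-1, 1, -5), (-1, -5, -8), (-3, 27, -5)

Naive forward elimination:
R2 <- R2 - (1)*R1:  [  0  -6  -3 ]
R3 <- R3 - (3)*R1:  [  0  24  10 ]
R3 <- R3 - (-4)*R2:  [  0   0  -2 ]
All pivots nonzero; naive elimination completes without hitting a zero pivot.

first zero-pivot column = 0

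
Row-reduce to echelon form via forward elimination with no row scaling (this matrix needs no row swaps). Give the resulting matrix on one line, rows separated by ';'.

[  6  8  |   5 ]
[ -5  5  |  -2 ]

REF = [6 8 5; 0 35/3 13/6]

Forward elimination:
R2 <- R2 - (-5/6)*R1:  [    0  35/3  13/6 ]
Row echelon form:
[ 6     8  |     5 ]
[ 0  35/3  |  13/6 ]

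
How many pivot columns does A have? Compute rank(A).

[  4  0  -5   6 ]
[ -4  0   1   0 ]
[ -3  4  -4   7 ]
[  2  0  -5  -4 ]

rank(A) = 4

Row reduction:
R2 <- R2 - (-1)*R1:  [  0   0  -4   6 ]
R3 <- R3 - (-3/4)*R1:  [     0      4  -31/4   23/2 ]
R4 <- R4 - (1/2)*R1:  [    0     0  -5/2    -7 ]
R2 <-> R3   (pivot in column 2 was zero)
[ 4  0     -5     6 ]
[ 0  4  -31/4  23/2 ]
[ 0  0     -4     6 ]
[ 0  0   -5/2    -7 ]
R4 <- R4 - (5/8)*R3:  [     0      0      0  -43/4 ]
Row echelon form:
[ 4  0     -5      6 ]
[ 0  4  -31/4   23/2 ]
[ 0  0     -4      6 ]
[ 0  0      0  -43/4 ]
Nonzero rows / pivot columns: 4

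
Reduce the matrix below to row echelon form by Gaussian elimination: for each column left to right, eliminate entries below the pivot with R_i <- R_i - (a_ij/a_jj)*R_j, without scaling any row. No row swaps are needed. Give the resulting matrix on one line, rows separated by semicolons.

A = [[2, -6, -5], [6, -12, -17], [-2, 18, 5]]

REF = [2 -6 -5; 0 6 -2; 0 0 4]

Forward elimination:
R2 <- R2 - (3)*R1:  [  0   6  -2 ]
R3 <- R3 - (-1)*R1:  [  0  12   0 ]
R3 <- R3 - (2)*R2:  [ 0  0  4 ]
Row echelon form:
[ 2  -6  -5 ]
[ 0   6  -2 ]
[ 0   0   4 ]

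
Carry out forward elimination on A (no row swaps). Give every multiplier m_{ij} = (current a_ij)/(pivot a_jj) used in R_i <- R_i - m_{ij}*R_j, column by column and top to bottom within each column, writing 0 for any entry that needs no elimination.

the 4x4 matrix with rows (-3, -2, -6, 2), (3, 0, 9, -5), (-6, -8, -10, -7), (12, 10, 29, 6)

Forward elimination:
R2 <- R2 - (-1)*R1:  [  0  -2   3  -3 ]
R3 <- R3 - (2)*R1:  [   0   -4    2  -11 ]
R4 <- R4 - (-4)*R1:  [  0   2   5  14 ]
R3 <- R3 - (2)*R2:  [  0   0  -4  -5 ]
R4 <- R4 - (-1)*R2:  [  0   0   8  11 ]
R4 <- R4 - (-2)*R3:  [ 0  0  0  1 ]
Multipliers (in order of application): m_{21} = -1, m_{31} = 2, m_{41} = -4, m_{32} = 2, m_{42} = -1, m_{43} = -2

multipliers: -1, 2, -4, 2, -1, -2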